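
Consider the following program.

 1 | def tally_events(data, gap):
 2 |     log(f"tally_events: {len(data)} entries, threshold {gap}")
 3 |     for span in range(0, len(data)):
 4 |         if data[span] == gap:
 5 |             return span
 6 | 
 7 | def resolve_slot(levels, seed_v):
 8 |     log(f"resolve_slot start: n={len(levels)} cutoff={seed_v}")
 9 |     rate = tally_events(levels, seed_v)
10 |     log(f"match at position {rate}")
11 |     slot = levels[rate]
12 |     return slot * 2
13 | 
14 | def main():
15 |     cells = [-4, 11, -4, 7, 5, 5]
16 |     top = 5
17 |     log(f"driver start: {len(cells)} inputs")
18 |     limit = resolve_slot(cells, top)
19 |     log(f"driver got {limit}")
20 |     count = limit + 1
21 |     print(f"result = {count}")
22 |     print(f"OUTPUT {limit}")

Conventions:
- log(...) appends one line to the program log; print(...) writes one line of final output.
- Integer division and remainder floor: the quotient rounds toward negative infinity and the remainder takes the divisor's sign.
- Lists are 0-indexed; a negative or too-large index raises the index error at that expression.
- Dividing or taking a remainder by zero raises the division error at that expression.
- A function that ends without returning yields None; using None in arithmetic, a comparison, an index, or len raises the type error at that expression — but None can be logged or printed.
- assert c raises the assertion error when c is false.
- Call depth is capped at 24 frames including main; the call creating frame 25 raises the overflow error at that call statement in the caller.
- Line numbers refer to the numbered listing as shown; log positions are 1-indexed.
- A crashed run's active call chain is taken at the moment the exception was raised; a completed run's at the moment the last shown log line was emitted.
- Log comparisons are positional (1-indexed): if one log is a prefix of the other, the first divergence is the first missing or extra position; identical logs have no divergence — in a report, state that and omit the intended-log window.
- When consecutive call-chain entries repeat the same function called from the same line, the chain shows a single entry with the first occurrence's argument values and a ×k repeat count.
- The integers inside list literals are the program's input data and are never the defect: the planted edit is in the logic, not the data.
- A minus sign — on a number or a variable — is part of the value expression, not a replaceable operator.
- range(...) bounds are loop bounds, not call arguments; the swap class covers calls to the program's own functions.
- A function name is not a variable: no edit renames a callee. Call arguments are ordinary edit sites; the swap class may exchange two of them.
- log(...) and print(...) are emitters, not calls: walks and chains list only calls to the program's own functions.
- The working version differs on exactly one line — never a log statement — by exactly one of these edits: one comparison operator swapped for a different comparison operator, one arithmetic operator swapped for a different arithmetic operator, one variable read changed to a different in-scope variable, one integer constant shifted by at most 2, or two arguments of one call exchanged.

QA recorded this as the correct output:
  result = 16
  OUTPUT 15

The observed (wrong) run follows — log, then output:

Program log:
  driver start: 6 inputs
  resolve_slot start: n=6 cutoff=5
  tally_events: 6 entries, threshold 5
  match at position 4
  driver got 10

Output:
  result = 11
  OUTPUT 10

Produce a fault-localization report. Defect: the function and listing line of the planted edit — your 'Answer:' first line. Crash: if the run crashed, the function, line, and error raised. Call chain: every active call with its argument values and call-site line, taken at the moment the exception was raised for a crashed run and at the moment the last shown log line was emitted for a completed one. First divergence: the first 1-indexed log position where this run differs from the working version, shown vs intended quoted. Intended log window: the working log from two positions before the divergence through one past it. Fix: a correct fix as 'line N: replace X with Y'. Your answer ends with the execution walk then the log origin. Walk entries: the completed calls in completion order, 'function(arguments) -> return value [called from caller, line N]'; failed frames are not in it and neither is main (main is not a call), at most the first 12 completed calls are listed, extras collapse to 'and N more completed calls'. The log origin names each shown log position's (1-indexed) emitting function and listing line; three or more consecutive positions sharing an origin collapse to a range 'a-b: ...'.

Answer: the defect is in resolve_slot at line 12.
Core observation: Log line 5 is where behavior first shows: 'driver got 10' appears instead of 'driver got 15'.
Call chain: main.
First divergence: position 5 — the shown line 'driver got 10' should read 'driver got 15'.
Intended log window:
  3: tally_events: 6 entries, threshold 5
  4: match at position 4
  5: driver got 15
Execution walk:
  tally_events([-4, 11, -4, 7, 5, 5], 5) -> 4  [called from resolve_slot, line 9]
  resolve_slot([-4, 11, -4, 7, 5, 5], 5) -> 10  [called from main, line 18]
Log line origins:
  1: emitted by main (line 17)
  2: emitted by resolve_slot (line 8)
  3: emitted by tally_events (line 2)
  4: emitted by resolve_slot (line 10)
  5: emitted by main (line 19)
A correct fix: line 12: replace `2` with `3`.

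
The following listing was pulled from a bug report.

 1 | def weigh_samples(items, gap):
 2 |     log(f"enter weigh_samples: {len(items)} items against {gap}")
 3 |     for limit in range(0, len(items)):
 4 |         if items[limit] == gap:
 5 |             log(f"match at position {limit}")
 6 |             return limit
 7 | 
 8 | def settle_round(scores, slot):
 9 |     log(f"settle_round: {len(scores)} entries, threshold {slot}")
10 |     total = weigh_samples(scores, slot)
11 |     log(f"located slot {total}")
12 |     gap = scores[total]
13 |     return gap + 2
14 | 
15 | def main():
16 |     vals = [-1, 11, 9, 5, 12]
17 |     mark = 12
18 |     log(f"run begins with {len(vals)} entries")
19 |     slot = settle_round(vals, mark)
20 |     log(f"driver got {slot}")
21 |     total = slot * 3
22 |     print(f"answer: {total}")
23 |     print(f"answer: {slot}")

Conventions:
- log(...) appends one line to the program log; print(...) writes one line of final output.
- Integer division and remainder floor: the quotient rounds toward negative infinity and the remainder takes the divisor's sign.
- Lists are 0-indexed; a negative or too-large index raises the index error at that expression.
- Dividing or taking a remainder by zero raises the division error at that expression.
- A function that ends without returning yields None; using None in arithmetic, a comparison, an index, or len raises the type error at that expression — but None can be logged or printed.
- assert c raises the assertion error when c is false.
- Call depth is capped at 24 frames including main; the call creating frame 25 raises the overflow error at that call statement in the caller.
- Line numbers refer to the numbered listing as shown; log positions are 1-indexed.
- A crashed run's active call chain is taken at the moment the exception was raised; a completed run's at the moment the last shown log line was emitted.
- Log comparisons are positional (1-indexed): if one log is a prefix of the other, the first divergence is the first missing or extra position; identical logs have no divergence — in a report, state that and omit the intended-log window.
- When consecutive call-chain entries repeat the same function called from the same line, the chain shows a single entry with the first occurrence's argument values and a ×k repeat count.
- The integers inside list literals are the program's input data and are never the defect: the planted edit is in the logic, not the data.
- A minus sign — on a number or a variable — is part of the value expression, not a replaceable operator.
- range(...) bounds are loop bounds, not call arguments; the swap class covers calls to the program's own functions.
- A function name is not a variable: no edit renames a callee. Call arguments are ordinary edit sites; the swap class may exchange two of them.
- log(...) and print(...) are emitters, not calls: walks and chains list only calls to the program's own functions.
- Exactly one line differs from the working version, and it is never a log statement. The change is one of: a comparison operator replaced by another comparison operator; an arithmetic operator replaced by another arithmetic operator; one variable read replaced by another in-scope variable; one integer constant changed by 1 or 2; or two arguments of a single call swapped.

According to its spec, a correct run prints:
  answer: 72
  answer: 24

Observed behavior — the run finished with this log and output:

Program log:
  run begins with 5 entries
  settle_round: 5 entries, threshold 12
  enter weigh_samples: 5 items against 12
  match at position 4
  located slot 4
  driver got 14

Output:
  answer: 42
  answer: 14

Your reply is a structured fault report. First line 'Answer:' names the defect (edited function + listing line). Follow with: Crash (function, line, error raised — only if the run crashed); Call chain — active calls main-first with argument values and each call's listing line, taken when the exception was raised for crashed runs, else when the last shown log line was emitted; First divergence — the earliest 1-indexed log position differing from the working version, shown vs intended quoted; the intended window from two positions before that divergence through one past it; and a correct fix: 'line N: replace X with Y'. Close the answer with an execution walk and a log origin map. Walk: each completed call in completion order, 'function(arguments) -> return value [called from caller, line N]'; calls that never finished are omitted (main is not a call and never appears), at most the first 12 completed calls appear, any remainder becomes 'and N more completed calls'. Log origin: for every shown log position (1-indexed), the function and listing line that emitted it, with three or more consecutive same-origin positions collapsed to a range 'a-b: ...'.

Answer: the defect is in settle_round at line 13.
Key fact: The earliest visible damage is log position 6 — 'driver got 14' rather than the intended 'driver got 24'.
Call chain: main.
First divergence: at position 6 the run shows 'driver got 14' where the working version logs 'driver got 24'.
Intended log window:
  4: match at position 4
  5: located slot 4
  6: driver got 24
Execution walk:
  weigh_samples([-1, 11, 9, 5, 12], 12) -> 4  [called from settle_round, line 10]
  settle_round([-1, 11, 9, 5, 12], 12) -> 14  [called from main, line 19]
Log origins:
  1: from main, line 18
  2: from settle_round, line 9
  3: from weigh_samples, line 2
  4: from weigh_samples, line 5
  5: from settle_round, line 11
  6: from main, line 20
A correct fix: line 13: replace `+` with `*`.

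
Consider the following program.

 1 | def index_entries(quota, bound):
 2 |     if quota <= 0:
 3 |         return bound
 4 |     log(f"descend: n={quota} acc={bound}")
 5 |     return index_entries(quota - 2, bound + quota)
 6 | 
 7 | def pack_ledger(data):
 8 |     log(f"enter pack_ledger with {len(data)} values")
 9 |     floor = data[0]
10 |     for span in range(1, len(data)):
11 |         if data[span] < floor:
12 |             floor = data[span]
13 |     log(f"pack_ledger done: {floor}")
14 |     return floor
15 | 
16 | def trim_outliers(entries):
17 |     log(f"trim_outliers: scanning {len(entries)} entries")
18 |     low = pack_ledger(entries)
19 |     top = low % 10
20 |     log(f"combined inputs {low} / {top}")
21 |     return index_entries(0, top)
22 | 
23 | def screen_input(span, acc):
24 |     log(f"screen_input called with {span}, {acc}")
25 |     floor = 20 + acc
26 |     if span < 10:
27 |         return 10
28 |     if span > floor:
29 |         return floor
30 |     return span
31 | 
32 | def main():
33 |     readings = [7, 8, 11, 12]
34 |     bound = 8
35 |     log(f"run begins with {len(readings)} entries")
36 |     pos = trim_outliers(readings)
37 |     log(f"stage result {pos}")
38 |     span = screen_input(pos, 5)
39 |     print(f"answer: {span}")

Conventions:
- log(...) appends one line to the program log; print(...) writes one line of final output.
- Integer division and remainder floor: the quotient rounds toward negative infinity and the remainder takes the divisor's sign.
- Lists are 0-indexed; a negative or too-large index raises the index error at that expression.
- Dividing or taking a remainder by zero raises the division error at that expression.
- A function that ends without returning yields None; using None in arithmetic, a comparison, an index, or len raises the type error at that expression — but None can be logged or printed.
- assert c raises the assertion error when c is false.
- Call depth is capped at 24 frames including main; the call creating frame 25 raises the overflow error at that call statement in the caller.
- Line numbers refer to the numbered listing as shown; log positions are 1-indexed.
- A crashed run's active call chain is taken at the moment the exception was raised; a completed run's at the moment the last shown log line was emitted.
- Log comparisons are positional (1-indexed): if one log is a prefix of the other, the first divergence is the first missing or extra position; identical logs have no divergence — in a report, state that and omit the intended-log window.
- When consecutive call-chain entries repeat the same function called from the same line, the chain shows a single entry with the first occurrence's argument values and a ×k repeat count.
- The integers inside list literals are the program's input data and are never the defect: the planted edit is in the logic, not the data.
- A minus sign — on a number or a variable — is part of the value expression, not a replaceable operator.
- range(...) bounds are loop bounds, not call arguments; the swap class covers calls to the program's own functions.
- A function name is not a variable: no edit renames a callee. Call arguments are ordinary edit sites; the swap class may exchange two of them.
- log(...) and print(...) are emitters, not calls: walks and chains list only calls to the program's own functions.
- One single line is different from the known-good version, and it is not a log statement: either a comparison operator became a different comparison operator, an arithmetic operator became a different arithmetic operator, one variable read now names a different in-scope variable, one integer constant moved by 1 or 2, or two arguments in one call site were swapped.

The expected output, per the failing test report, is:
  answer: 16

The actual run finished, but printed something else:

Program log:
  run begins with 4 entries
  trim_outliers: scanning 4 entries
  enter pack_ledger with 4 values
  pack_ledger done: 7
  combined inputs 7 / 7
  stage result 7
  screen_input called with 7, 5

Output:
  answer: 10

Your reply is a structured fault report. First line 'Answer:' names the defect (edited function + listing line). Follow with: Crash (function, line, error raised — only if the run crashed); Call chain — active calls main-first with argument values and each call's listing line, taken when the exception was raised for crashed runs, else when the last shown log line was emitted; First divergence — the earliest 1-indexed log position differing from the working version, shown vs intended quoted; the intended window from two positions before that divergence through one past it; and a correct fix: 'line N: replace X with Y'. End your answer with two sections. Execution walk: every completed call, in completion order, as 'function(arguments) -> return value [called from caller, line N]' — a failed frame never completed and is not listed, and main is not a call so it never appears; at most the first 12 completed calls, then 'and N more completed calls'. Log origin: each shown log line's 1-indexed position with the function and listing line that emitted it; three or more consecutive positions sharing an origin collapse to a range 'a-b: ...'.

Answer: the defect is in trim_outliers at line 21.
Key fact: The log first diverges at position 6: the faulty run prints 'stage result 7' where the working version prints 'descend: n=7 acc=0'.
Call chain: main -> screen_input(7, 5) (called at line 38).
First divergence: at position 6 the run shows 'stage result 7' where the working version logs 'descend: n=7 acc=0'.
Intended log window:
  4: pack_ledger done: 7
  5: combined inputs 7 / 7
  6: descend: n=7 acc=0
  7: descend: n=5 acc=7
Execution walk:
  pack_ledger([7, 8, 11, 12]) -> 7  [called from trim_outliers, line 18]
  index_entries(0, 7) -> 7  [called from trim_outliers, line 21]
  trim_outliers([7, 8, 11, 12]) -> 7  [called from main, line 36]
  screen_input(7, 5) -> 10  [called from main, line 38]
Origin of each log line:
  1: emitted by main (line 35)
  2: emitted by trim_outliers (line 17)
  3: emitted by pack_ledger (line 8)
  4: emitted by pack_ledger (line 13)
  5: emitted by trim_outliers (line 20)
  6: emitted by main (line 37)
  7: emitted by screen_input (line 24)
A correct fix: line 21: replace `index_entries(0, top)` with `index_entries(top, 0)`.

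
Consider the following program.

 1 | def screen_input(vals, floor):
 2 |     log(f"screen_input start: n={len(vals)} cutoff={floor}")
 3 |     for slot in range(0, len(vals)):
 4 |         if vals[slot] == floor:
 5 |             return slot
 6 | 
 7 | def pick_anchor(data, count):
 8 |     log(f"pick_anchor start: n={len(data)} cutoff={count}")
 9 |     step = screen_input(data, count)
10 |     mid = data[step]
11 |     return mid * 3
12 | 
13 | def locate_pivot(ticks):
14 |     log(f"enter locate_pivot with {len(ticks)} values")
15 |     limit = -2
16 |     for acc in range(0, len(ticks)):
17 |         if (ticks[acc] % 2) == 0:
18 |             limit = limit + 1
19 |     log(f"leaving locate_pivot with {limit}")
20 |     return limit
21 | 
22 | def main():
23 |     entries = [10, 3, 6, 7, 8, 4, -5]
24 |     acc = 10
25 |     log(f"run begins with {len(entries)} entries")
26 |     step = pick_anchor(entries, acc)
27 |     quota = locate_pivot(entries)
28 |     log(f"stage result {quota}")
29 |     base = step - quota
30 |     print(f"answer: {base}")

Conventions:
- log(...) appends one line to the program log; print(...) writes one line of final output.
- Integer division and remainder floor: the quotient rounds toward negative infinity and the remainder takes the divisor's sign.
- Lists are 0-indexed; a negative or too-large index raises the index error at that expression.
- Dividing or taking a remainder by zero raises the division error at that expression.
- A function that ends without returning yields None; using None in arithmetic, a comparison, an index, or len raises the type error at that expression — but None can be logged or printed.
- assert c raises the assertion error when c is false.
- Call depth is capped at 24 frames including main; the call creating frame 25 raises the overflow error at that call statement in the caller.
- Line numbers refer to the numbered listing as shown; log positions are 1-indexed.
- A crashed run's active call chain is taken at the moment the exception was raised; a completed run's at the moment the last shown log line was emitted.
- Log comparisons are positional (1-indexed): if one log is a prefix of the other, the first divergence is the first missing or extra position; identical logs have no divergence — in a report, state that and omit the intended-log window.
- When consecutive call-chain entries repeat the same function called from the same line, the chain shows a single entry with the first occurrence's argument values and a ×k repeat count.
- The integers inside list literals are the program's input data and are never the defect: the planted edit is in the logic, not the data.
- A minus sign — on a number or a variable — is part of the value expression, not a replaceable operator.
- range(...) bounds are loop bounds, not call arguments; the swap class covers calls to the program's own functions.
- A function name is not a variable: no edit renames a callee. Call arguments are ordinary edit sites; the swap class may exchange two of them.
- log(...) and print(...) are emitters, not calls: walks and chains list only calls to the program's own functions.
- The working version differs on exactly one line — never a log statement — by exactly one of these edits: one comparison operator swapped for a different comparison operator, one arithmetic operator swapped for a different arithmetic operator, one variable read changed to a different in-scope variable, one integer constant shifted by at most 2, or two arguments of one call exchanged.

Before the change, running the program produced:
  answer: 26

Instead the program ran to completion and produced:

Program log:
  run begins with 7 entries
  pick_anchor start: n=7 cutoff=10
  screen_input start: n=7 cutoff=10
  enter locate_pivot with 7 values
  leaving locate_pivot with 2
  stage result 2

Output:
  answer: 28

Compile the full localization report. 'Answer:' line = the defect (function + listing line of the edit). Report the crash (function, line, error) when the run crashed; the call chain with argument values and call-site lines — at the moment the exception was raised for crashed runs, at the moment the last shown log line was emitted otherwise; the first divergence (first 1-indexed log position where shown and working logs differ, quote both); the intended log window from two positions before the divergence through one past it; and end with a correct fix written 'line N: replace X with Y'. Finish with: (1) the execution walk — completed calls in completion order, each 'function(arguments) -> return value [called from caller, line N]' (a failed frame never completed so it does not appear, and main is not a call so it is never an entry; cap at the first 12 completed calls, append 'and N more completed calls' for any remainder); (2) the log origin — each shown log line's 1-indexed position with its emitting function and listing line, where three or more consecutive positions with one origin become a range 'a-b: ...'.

Answer: the defect is in locate_pivot at line 15.
Core observation: Everything matches until log position 5, which reads 'leaving locate_pivot with 2' in place of 'leaving locate_pivot with 4'.
Call chain: main.
First divergence: at position 5 the run shows 'leaving locate_pivot with 2' where the working version logs 'leaving locate_pivot with 4'.
Intended log window:
  3: screen_input start: n=7 cutoff=10
  4: enter locate_pivot with 7 values
  5: leaving locate_pivot with 4
  6: stage result 4
Execution walk:
  screen_input([10, 3, 6, 7, 8, 4, -5], 10) -> 0  [called from pick_anchor, line 9]
  pick_anchor([10, 3, 6, 7, 8, 4, -5], 10) -> 30  [called from main, line 26]
  locate_pivot([10, 3, 6, 7, 8, 4, -5]) -> 2  [called from main, line 27]
Log origins:
  1: logged in main at line 25
  2: logged in pick_anchor at line 8
  3: logged in screen_input at line 2
  4: logged in locate_pivot at line 14
  5: logged in locate_pivot at line 19
  6: logged in main at line 28
A correct fix: line 15: replace `-2` with `0`.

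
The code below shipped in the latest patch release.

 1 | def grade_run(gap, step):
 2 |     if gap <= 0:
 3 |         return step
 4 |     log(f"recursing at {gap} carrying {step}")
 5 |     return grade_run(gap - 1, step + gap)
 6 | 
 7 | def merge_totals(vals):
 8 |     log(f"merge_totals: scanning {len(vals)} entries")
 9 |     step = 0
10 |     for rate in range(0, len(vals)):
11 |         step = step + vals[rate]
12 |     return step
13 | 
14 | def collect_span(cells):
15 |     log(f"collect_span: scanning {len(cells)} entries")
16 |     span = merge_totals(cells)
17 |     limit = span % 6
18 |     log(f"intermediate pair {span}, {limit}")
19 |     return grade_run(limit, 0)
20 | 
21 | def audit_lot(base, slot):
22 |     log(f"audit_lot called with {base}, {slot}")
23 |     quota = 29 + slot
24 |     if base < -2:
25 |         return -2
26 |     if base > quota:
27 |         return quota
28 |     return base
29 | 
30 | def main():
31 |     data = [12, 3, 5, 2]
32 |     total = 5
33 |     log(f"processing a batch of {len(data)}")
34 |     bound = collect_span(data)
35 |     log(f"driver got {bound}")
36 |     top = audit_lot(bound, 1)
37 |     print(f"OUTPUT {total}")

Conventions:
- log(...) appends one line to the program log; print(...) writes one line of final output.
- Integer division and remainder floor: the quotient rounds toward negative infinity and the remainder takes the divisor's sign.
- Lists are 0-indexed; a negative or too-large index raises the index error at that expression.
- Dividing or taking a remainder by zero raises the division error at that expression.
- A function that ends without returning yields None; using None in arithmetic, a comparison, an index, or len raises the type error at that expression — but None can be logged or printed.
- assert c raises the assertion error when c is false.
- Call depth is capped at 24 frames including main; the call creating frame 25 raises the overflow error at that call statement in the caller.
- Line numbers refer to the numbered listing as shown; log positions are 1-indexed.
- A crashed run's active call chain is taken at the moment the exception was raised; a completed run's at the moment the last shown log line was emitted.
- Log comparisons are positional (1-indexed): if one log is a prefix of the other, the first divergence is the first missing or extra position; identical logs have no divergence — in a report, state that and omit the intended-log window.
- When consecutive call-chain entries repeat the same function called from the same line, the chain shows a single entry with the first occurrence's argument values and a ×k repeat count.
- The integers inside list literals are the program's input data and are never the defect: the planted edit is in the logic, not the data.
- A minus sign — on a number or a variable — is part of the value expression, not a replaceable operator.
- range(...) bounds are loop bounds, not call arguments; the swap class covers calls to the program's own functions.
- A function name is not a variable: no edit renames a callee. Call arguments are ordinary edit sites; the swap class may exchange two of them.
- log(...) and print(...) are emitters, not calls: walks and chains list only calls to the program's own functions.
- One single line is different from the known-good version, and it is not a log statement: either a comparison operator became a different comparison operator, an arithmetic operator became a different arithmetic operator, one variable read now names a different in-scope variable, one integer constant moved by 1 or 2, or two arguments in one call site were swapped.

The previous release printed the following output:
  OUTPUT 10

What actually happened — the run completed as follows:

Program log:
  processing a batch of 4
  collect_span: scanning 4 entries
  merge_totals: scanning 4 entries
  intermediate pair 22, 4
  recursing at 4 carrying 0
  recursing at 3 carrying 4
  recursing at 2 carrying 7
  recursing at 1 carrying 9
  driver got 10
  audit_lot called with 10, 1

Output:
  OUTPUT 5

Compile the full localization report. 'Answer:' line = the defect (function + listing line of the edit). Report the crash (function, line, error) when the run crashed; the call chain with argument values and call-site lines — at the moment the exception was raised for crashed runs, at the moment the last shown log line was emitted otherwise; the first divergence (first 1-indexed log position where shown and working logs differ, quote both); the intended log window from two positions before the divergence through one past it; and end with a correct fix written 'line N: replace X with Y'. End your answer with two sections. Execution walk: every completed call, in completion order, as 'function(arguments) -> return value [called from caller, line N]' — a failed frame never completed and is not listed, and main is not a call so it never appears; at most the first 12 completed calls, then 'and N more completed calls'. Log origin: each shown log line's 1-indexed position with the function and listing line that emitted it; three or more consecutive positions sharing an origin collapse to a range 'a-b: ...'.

Answer: the defect is in main at line 37.
Key fact: Log streams are identical — the defect surfaces only in the printed output.
Call chain: main -> audit_lot(10, 1) (called at line 36).
First divergence: none (the log streams are identical).
Execution walk:
  merge_totals([12, 3, 5, 2]) -> 22  [called from collect_span, line 16]
  grade_run(0, 10) -> 10  [called from grade_run, line 5]
  grade_run(1, 9) -> 10  [called from grade_run, line 5]
  grade_run(2, 7) -> 10  [called from grade_run, line 5]
  grade_run(3, 4) -> 10  [called from grade_run, line 5]
  grade_run(4, 0) -> 10  [called from collect_span, line 19]
  collect_span([12, 3, 5, 2]) -> 10  [called from main, line 34]
  audit_lot(10, 1) -> 10  [called from main, line 36]
Log line origins:
  1: emitted by main (line 33)
  2: emitted by collect_span (line 15)
  3: emitted by merge_totals (line 8)
  4: emitted by collect_span (line 18)
  5-8: emitted by grade_run (line 4)
  9: emitted by main (line 35)
  10: emitted by audit_lot (line 22)
A correct fix: line 37: replace `total` with `top`.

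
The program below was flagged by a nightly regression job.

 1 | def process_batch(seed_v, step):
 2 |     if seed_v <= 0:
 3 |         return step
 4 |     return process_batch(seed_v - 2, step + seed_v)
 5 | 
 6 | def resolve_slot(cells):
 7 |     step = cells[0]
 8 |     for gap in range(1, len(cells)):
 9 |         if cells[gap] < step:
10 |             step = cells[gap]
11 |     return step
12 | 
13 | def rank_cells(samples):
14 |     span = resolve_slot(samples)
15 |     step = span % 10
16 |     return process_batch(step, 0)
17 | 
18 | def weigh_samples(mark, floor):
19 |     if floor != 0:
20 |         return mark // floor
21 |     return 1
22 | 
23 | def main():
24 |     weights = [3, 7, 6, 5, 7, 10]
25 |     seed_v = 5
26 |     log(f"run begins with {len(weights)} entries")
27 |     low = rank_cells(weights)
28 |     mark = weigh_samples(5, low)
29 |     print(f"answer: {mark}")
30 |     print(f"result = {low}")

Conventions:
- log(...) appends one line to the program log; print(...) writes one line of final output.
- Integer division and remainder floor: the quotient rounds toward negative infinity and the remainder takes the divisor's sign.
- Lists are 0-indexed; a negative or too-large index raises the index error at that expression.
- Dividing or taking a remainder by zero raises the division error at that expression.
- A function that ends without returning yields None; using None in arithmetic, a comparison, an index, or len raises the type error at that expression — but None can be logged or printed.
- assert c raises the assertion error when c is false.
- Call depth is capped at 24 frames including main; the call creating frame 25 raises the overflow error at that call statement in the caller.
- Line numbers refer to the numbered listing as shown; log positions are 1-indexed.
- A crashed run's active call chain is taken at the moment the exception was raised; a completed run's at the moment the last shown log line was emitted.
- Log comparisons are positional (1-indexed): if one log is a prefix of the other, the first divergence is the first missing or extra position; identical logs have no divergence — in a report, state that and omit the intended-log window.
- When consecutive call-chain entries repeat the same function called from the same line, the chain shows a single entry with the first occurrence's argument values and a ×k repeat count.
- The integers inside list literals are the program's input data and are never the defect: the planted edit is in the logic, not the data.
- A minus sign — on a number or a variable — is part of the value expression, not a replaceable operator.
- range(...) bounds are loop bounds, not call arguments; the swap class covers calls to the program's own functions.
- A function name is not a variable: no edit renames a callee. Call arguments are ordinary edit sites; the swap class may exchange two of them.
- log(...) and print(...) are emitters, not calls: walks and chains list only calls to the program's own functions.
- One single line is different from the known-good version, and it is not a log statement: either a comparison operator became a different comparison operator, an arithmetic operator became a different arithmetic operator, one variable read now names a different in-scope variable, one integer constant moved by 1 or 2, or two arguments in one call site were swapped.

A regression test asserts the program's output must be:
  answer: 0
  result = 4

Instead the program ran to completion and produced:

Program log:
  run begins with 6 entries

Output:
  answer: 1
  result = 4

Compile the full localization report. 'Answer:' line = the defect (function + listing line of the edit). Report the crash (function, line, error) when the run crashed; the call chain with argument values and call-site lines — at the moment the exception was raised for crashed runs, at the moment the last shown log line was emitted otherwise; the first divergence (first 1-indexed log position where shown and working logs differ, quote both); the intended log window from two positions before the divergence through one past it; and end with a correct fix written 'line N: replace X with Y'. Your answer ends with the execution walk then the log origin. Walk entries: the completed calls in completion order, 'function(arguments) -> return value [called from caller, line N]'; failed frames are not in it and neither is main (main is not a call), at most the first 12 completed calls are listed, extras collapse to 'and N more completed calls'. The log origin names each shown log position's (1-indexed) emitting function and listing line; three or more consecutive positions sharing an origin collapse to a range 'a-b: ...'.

Answer: the defect is in main at line 28.
Core observation: Log streams are identical — the defect surfaces only in the printed output.
Call chain: main.
First divergence: none; the two logs match at every position.
Execution walk:
  resolve_slot([3, 7, 6, 5, 7, 10]) -> 3  [called from rank_cells, line 14]
  process_batch(-1, 4) -> 4  [called from process_batch, line 4]
  process_batch(1, 3) -> 4  [called from process_batch, line 4]
  process_batch(3, 0) -> 4  [called from rank_cells, line 16]
  rank_cells([3, 7, 6, 5, 7, 10]) -> 4  [called from main, line 27]
  weigh_samples(5, 4) -> 1  [called from main, line 28]
Origin of each log line:
  1: emitted by main (line 26)
A correct fix: line 28: replace `weigh_samples(5, low)` with `weigh_samples(low, 5)`.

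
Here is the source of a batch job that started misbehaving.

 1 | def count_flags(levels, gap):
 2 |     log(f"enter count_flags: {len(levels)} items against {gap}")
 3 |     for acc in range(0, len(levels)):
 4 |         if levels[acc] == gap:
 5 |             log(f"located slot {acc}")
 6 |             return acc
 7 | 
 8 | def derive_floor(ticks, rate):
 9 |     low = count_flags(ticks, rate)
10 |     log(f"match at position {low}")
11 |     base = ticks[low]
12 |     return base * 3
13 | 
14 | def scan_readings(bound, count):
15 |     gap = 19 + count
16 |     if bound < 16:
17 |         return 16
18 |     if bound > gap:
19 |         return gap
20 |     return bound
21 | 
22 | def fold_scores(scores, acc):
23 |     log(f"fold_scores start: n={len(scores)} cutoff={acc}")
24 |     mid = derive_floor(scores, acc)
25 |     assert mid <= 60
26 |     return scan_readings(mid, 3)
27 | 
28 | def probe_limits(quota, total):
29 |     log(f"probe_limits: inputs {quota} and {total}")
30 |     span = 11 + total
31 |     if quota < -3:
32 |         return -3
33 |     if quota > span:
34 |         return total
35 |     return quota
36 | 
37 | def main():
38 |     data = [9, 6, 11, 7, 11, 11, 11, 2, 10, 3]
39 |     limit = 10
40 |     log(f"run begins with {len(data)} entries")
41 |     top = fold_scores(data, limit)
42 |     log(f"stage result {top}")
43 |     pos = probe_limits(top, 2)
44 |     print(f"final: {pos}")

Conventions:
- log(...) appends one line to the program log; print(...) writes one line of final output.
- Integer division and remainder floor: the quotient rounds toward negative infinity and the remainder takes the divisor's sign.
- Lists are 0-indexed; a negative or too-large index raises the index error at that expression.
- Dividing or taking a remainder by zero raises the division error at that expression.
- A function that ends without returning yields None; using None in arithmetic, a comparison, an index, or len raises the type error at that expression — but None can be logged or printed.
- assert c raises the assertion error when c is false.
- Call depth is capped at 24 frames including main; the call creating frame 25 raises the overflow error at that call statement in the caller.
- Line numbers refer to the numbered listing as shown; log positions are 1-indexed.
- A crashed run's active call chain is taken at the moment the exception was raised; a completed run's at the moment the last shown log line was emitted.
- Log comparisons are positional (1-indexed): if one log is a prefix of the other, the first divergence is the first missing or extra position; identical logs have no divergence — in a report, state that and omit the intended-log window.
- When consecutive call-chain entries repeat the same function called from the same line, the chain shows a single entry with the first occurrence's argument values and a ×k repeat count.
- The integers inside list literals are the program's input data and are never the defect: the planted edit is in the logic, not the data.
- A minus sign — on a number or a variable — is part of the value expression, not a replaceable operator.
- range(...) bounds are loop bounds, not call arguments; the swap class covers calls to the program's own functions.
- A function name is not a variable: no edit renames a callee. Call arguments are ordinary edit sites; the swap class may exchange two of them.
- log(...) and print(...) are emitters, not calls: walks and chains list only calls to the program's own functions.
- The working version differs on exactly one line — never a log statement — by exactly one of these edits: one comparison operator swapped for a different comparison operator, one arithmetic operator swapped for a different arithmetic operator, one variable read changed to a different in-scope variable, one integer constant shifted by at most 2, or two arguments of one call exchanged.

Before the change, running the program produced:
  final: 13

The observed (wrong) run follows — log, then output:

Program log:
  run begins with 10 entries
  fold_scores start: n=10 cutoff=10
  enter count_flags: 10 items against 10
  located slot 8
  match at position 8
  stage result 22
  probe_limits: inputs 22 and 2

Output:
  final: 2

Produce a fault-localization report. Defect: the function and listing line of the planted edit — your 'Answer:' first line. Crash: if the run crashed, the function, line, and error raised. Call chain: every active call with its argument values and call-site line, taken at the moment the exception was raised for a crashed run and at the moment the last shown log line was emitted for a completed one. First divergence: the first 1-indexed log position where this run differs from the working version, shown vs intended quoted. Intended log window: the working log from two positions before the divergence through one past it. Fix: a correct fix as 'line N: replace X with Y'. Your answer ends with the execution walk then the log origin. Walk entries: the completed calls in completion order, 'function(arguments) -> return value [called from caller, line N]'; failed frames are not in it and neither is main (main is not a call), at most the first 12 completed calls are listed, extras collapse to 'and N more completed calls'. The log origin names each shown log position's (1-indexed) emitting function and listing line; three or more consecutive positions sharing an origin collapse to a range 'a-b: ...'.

Answer: the defect is in probe_limits at line 34.
Key observation: Nothing in the log betrays the bug — only the output does.
Call chain: main -> probe_limits(22, 2) (called at line 43).
First divergence: there is none — every log position agrees.
Execution walk:
  count_flags([9, 6, 11, 7, 11, 11, 11, 2, 10, 3], 10) -> 8  [called from derive_floor, line 9]
  derive_floor([9, 6, 11, 7, 11, 11, 11, 2, 10, 3], 10) -> 30  [called from fold_scores, line 24]
  scan_readings(30, 3) -> 22  [called from fold_scores, line 26]
  fold_scores([9, 6, 11, 7, 11, 11, 11, 2, 10, 3], 10) -> 22  [called from main, line 41]
  probe_limits(22, 2) -> 2  [called from main, line 43]
Log line origins:
  1: logged in main at line 40
  2: logged in fold_scores at line 23
  3: logged in count_flags at line 2
  4: logged in count_flags at line 5
  5: logged in derive_floor at line 10
  6: logged in main at line 42
  7: logged in probe_limits at line 29
A correct fix: line 34: replace `total` with `span`.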